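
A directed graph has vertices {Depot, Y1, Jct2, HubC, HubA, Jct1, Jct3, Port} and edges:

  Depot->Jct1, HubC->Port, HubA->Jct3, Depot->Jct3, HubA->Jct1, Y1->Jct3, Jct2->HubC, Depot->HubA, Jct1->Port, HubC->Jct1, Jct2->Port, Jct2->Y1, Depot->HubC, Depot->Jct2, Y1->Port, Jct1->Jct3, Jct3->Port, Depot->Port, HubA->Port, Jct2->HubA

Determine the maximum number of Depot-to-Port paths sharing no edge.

6

Assign every edge capacity 1; by Menger, the answer equals the max flow.
Path Depot→Port (+1); total 1.
Path Depot→Jct2→Port (+1); total 2.
Path Depot→HubC→Port (+1); total 3.
Path Depot→HubA→Port (+1); total 4.
Path Depot→Jct1→Port (+1); total 5.
Path Depot→Jct3→Port (+1); total 6.
No residual Depot→Port path; max flow = 6.
Certifying cut of size 6: {Depot→HubA, Depot→HubC, Depot→Jct1, Depot→Jct2, Depot→Jct3, Depot→Port}.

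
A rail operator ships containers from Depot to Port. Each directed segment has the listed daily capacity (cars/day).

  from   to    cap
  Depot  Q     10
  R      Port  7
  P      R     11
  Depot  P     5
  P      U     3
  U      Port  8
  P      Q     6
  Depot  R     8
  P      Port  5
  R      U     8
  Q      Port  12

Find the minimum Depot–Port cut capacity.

23

Augment Depot→P→Port: bottleneck 5, flow now 5.
Augment Depot→Q→Port: bottleneck 10, flow now 15.
Augment Depot→R→Port: bottleneck 7, flow now 22.
Augment Depot→R→U→Port: bottleneck 1, flow now 23.
No augmenting path remains; maximum flow = 23.
By max-flow min-cut, the minimum cut capacity equals the max flow.
In the residual graph, reachable from Depot: {Depot}.
Min-cut edges: Depot→P (5), Depot→Q (10), Depot→R (8); capacity 5 + 10 + 8 = 23.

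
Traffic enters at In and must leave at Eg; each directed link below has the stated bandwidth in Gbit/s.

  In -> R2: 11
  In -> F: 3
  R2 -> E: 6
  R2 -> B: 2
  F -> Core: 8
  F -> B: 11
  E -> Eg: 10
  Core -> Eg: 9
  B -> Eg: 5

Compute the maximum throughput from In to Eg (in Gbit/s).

11

Augment In→R2→E→Eg: bottleneck 6, flow now 6.
Augment In→R2→B→Eg: bottleneck 2, flow now 8.
Augment In→F→Core→Eg: bottleneck 3, flow now 11.
No augmenting path remains; maximum flow = 11.
In the residual graph, reachable from In: {In, R2}.
Min-cut edges: In→F (3), R2→E (6), R2→B (2); capacity 3 + 6 + 2 = 11.
This cut is saturated, so no flow can exceed 11.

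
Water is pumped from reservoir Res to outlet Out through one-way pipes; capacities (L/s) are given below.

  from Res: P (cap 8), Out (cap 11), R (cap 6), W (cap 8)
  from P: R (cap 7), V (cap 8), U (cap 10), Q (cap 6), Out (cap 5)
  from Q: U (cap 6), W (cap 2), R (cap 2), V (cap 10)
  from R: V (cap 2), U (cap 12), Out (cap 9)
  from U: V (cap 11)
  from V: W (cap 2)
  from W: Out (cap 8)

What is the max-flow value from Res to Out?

Augment Res→Out: bottleneck 11, flow now 11.
Augment Res→P→Out: bottleneck 5, flow now 16.
Augment Res→R→Out: bottleneck 6, flow now 22.
Augment Res→W→Out: bottleneck 8, flow now 30.
Augment Res→P→R→Out: bottleneck 3, flow now 33.
No augmenting path remains; maximum flow = 33.
In the residual graph, reachable from Res: {Res}.
Min-cut edges: Res→P (8), Res→R (6), Res→W (8), Res→Out (11); capacity 8 + 6 + 8 + 11 = 33.
This cut is saturated, so no flow can exceed 33.

33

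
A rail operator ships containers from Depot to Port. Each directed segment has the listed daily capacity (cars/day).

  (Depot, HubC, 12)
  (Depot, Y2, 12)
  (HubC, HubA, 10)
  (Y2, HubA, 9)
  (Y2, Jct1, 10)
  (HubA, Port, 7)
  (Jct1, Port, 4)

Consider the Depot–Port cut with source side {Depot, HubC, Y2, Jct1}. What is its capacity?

Edges leaving {Depot, HubC, Y2, Jct1}: HubC→HubA (10), Y2→HubA (9), Jct1→Port (4).
Cut capacity = 10 + 9 + 4 = 23.

23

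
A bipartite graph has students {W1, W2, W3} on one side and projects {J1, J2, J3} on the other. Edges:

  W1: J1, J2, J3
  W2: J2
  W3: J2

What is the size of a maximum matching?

2

Unit-capacity flow: source→left, listed edges, right→sink; max matching = max flow.
Augmenting path W1→J1 (+1); matched 1.
Augmenting path W2→J2 (+1); matched 2.
No augmenting path remains; maximum matching = 2.
König certificate: {W1, J2} is a vertex cover of size 2 (every listed pair touches it), so no matching can be larger.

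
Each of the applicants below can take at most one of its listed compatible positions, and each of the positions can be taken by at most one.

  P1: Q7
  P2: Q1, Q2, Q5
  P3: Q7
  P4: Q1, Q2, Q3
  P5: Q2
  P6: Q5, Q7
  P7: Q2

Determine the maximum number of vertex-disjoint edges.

5

Unit-capacity flow: source→left, listed edges, right→sink; max matching = max flow.
Augmenting path P1→Q7 (+1); matched 1.
Augmenting path P2→Q1 (+1); matched 2.
Augmenting path P4→Q2 (+1); matched 3.
Augmenting path P6→Q5 (+1); matched 4.
Augmenting path P5→Q2→P4→Q3 (+1); matched 5.
No augmenting path remains; maximum matching = 5.
König certificate: {P2, P4, P6, Q2, Q7} is a vertex cover of size 5 (every listed pair touches it), so no matching can be larger.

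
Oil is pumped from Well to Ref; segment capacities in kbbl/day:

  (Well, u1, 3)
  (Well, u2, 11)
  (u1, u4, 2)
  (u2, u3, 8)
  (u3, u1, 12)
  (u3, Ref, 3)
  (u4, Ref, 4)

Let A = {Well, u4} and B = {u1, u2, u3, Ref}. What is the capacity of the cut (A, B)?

Edges leaving {Well, u4}: Well→u1 (3), Well→u2 (11), u4→Ref (4).
Cut capacity = 3 + 11 + 4 = 18.

18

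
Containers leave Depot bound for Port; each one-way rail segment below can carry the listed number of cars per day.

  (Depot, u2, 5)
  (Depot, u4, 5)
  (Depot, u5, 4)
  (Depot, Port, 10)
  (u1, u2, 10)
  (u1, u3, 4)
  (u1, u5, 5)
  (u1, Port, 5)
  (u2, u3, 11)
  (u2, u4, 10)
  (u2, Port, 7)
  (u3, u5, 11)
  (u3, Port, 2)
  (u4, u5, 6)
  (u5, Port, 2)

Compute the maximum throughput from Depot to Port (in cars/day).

Augment Depot→Port: bottleneck 10, flow now 10.
Augment Depot→u2→Port: bottleneck 5, flow now 15.
Augment Depot→u5→Port: bottleneck 2, flow now 17.
No augmenting path remains; maximum flow = 17.
In the residual graph, reachable from Depot: {Depot, u4, u5}.
Min-cut edges: Depot→u2 (5), Depot→Port (10), u5→Port (2); capacity 5 + 10 + 2 = 17.
This cut is saturated, so no flow can exceed 17.

17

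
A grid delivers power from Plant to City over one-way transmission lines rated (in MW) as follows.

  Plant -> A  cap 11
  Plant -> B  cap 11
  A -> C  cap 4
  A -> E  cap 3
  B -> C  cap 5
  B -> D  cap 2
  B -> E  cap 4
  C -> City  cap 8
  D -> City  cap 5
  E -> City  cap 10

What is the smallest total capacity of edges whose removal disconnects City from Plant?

Augment Plant→A→C→City: bottleneck 4, flow now 4.
Augment Plant→A→E→City: bottleneck 3, flow now 7.
Augment Plant→B→C→City: bottleneck 4, flow now 11.
Augment Plant→B→D→City: bottleneck 2, flow now 13.
Augment Plant→B→E→City: bottleneck 4, flow now 17.
No augmenting path remains; maximum flow = 17.
By max-flow min-cut, the minimum cut capacity equals the max flow.
In the residual graph, reachable from Plant: {Plant, A, B, C}.
Min-cut edges: A→E (3), B→D (2), B→E (4), C→City (8); capacity 3 + 2 + 4 + 8 = 17.

17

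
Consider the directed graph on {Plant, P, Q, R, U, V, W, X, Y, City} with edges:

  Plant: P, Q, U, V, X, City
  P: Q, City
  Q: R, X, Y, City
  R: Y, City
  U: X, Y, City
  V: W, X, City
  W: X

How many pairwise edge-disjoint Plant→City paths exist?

Assign every edge capacity 1; by Menger, the answer equals the max flow.
Path Plant→City (+1); total 1.
Path Plant→P→City (+1); total 2.
Path Plant→Q→City (+1); total 3.
Path Plant→U→City (+1); total 4.
Path Plant→V→City (+1); total 5.
No residual Plant→City path; max flow = 5.
Certifying cut of size 5: {Plant→City, Plant→P, Plant→Q, Plant→U, Plant→V}.

5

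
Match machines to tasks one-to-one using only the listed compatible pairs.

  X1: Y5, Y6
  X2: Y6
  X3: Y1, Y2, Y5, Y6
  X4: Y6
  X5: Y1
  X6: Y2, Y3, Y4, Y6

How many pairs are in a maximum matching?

5

Unit-capacity flow: source→left, listed edges, right→sink; max matching = max flow.
Augmenting path X1→Y5 (+1); matched 1.
Augmenting path X2→Y6 (+1); matched 2.
Augmenting path X3→Y1 (+1); matched 3.
Augmenting path X6→Y2 (+1); matched 4.
Augmenting path X5→Y1→X3→Y2→X6→Y3 (+1); matched 5.
No augmenting path remains; maximum matching = 5.
König certificate: {X1, X3, X5, X6, Y6} is a vertex cover of size 5 (every listed pair touches it), so no matching can be larger.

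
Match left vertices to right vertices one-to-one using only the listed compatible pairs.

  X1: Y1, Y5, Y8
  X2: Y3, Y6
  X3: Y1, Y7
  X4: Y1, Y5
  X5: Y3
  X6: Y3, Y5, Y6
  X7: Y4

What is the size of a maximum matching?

Unit-capacity flow: source→left, listed edges, right→sink; max matching = max flow.
Augmenting path X1→Y1 (+1); matched 1.
Augmenting path X2→Y3 (+1); matched 2.
Augmenting path X3→Y7 (+1); matched 3.
Augmenting path X4→Y5 (+1); matched 4.
Augmenting path X6→Y6 (+1); matched 5.
Augmenting path X7→Y4 (+1); matched 6.
Augmenting path X5→Y3→X2→Y6→X6→Y5→X4→Y1→X1→Y8 (+1); matched 7.
No augmenting path remains; maximum matching = 7.
König certificate: {X1, X2, X3, X4, X5, X6, X7} is a vertex cover of size 7 (every listed pair touches it), so no matching can be larger.

7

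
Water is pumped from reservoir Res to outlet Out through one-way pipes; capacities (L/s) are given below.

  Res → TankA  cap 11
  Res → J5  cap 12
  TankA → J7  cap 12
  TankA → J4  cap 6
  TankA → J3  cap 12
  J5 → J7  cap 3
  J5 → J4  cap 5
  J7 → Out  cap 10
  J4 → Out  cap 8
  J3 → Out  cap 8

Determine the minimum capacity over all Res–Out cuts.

19

Augment Res→TankA→J7→Out: bottleneck 10, flow now 10.
Augment Res→TankA→J4→Out: bottleneck 1, flow now 11.
Augment Res→J5→J4→Out: bottleneck 5, flow now 16.
Augment Res→J5→J7→TankA→J4→Out: bottleneck 2, flow now 18. (uses reverse residual edge)
Augment Res→J5→J7→TankA→J3→Out: bottleneck 1, flow now 19. (uses reverse residual edge)
No augmenting path remains; maximum flow = 19.
By max-flow min-cut, the minimum cut capacity equals the max flow.
In the residual graph, reachable from Res: {Res, J5}.
Min-cut edges: Res→TankA (11), J5→J7 (3), J5→J4 (5); capacity 11 + 3 + 5 = 19.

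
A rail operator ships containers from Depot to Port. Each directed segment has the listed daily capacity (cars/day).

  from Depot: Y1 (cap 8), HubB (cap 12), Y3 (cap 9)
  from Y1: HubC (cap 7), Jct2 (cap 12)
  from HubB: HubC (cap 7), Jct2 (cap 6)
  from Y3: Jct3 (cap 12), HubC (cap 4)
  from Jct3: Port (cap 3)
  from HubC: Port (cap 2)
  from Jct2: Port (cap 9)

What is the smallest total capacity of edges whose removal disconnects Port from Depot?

14

Augment Depot→Y1→HubC→Port: bottleneck 2, flow now 2.
Augment Depot→Y1→Jct2→Port: bottleneck 6, flow now 8.
Augment Depot→HubB→Jct2→Port: bottleneck 3, flow now 11.
Augment Depot→Y3→Jct3→Port: bottleneck 3, flow now 14.
No augmenting path remains; maximum flow = 14.
By max-flow min-cut, the minimum cut capacity equals the max flow.
In the residual graph, reachable from Depot: {Depot, Y1, HubB, Y3, Jct3, HubC, Jct2}.
Min-cut edges: Jct3→Port (3), HubC→Port (2), Jct2→Port (9); capacity 3 + 2 + 9 = 14.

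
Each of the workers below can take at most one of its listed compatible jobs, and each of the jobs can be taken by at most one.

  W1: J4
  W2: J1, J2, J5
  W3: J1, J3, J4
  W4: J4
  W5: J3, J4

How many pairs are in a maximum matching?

Unit-capacity flow: source→left, listed edges, right→sink; max matching = max flow.
Augmenting path W1→J4 (+1); matched 1.
Augmenting path W2→J1 (+1); matched 2.
Augmenting path W3→J3 (+1); matched 3.
Augmenting path W5→J3→W3→J1→W2→J2 (+1); matched 4.
No augmenting path remains; maximum matching = 4.
König certificate: {W2, W3, W5, J4} is a vertex cover of size 4 (every listed pair touches it), so no matching can be larger.

4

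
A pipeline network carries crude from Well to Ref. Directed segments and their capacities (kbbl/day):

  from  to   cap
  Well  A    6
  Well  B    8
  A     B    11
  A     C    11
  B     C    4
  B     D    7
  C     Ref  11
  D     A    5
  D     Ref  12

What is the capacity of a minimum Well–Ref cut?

14

Augment Well→A→C→Ref: bottleneck 6, flow now 6.
Augment Well→B→C→Ref: bottleneck 4, flow now 10.
Augment Well→B→D→Ref: bottleneck 4, flow now 14.
No augmenting path remains; maximum flow = 14.
By max-flow min-cut, the minimum cut capacity equals the max flow.
In the residual graph, reachable from Well: {Well}.
Min-cut edges: Well→A (6), Well→B (8); capacity 6 + 8 = 14.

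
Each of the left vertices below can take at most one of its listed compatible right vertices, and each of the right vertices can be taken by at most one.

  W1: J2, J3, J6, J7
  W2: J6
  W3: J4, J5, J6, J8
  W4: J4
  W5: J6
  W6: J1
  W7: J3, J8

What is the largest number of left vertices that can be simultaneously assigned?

Unit-capacity flow: source→left, listed edges, right→sink; max matching = max flow.
Augmenting path W1→J2 (+1); matched 1.
Augmenting path W2→J6 (+1); matched 2.
Augmenting path W3→J4 (+1); matched 3.
Augmenting path W6→J1 (+1); matched 4.
Augmenting path W7→J3 (+1); matched 5.
Augmenting path W4→J4→W3→J5 (+1); matched 6.
No augmenting path remains; maximum matching = 6.
König certificate: {W1, W3, W4, W6, W7, J6} is a vertex cover of size 6 (every listed pair touches it), so no matching can be larger.

6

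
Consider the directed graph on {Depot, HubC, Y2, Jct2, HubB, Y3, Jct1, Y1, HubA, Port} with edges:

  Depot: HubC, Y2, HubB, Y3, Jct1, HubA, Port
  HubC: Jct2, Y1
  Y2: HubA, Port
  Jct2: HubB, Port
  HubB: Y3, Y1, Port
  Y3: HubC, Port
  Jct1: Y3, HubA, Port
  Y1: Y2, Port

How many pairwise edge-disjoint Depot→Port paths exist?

6

Assign every edge capacity 1; by Menger, the answer equals the max flow.
Path Depot→Port (+1); total 1.
Path Depot→Y2→Port (+1); total 2.
Path Depot→HubB→Port (+1); total 3.
Path Depot→Y3→Port (+1); total 4.
Path Depot→Jct1→Port (+1); total 5.
Path Depot→HubC→Jct2→Port (+1); total 6.
No residual Depot→Port path; max flow = 6.
Certifying cut of size 6: {Depot→HubB, Depot→HubC, Depot→Jct1, Depot→Port, Depot→Y2, Depot→Y3}.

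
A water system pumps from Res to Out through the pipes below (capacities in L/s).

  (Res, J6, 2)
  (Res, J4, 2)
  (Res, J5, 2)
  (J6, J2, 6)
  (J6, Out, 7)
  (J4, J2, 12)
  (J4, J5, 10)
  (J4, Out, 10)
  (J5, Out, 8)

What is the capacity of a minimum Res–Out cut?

Augment Res→J6→Out: bottleneck 2, flow now 2.
Augment Res→J4→Out: bottleneck 2, flow now 4.
Augment Res→J5→Out: bottleneck 2, flow now 6.
No augmenting path remains; maximum flow = 6.
By max-flow min-cut, the minimum cut capacity equals the max flow.
In the residual graph, reachable from Res: {Res}.
Min-cut edges: Res→J6 (2), Res→J4 (2), Res→J5 (2); capacity 2 + 2 + 2 = 6.

6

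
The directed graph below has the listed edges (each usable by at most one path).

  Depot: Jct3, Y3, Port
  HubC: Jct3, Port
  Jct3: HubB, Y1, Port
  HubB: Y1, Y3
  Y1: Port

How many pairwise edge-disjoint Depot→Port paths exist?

2

Assign every edge capacity 1; by Menger, the answer equals the max flow.
Path Depot→Port (+1); total 1.
Path Depot→Jct3→Port (+1); total 2.
No residual Depot→Port path; max flow = 2.
Certifying cut of size 2: {Depot→Jct3, Depot→Port}.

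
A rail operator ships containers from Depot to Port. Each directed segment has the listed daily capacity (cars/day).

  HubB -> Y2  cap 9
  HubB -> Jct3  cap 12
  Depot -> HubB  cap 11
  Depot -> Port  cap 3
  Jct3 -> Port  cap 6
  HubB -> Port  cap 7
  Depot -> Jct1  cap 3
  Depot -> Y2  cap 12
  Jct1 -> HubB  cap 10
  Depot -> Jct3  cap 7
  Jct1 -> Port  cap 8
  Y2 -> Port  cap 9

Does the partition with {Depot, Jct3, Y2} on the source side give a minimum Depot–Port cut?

No — its capacity is 32, but the minimum cut has capacity 28.

Given cut capacity: 3 + 11 + 3 + 6 + 9 = 32.
Augment Depot→Port: bottleneck 3, flow now 3.
Augment Depot→Jct1→Port: bottleneck 3, flow now 6.
Augment Depot→HubB→Port: bottleneck 7, flow now 13.
Augment Depot→Jct3→Port: bottleneck 6, flow now 19.
Augment Depot→Y2→Port: bottleneck 9, flow now 28.
No augmenting path remains; maximum flow = 28.
In the residual graph, reachable from Depot: {Depot, HubB, Jct3, Y2}.
Min-cut edges: Depot→Jct1 (3), Depot→Port (3), HubB→Port (7), Jct3→Port (6), Y2→Port (9); capacity 3 + 3 + 7 + 6 + 9 = 28.
Cut capacity 32 exceeds the max flow 28, so it is not minimum.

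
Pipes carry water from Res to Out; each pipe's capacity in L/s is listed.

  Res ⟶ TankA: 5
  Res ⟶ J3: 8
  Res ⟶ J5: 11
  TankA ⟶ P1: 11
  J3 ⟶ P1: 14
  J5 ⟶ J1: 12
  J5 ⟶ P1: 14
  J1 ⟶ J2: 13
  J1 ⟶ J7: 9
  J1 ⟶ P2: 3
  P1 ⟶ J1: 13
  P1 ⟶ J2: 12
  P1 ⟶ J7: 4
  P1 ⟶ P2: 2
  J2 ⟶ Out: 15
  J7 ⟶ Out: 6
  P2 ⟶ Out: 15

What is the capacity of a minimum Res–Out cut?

Augment Res→TankA→P1→J2→Out: bottleneck 5, flow now 5.
Augment Res→J3→P1→J2→Out: bottleneck 7, flow now 12.
Augment Res→J3→P1→J7→Out: bottleneck 1, flow now 13.
Augment Res→J5→J1→J2→Out: bottleneck 3, flow now 16.
Augment Res→J5→J1→J7→Out: bottleneck 5, flow now 21.
Augment Res→J5→J1→P2→Out: bottleneck 3, flow now 24.
No augmenting path remains; maximum flow = 24.
By max-flow min-cut, the minimum cut capacity equals the max flow.
In the residual graph, reachable from Res: {Res}.
Min-cut edges: Res→TankA (5), Res→J3 (8), Res→J5 (11); capacity 5 + 8 + 11 = 24.

24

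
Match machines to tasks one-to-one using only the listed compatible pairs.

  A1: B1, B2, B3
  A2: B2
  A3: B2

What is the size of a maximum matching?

Unit-capacity flow: source→left, listed edges, right→sink; max matching = max flow.
Augmenting path A1→B1 (+1); matched 1.
Augmenting path A2→B2 (+1); matched 2.
No augmenting path remains; maximum matching = 2.
König certificate: {A1, B2} is a vertex cover of size 2 (every listed pair touches it), so no matching can be larger.

2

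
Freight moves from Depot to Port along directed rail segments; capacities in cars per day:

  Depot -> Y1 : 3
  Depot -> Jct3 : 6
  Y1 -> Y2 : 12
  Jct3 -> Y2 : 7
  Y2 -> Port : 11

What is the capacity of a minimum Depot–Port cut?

9

Augment Depot→Y1→Y2→Port: bottleneck 3, flow now 3.
Augment Depot→Jct3→Y2→Port: bottleneck 6, flow now 9.
No augmenting path remains; maximum flow = 9.
By max-flow min-cut, the minimum cut capacity equals the max flow.
In the residual graph, reachable from Depot: {Depot}.
Min-cut edges: Depot→Y1 (3), Depot→Jct3 (6); capacity 3 + 6 = 9.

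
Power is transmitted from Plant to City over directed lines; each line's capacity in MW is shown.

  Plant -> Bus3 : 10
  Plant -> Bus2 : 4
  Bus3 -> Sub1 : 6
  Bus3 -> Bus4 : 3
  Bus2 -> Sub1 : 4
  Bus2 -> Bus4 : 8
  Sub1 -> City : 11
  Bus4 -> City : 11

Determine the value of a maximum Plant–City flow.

13

Augment Plant→Bus3→Sub1→City: bottleneck 6, flow now 6.
Augment Plant→Bus3→Bus4→City: bottleneck 3, flow now 9.
Augment Plant→Bus2→Sub1→City: bottleneck 4, flow now 13.
No augmenting path remains; maximum flow = 13.
In the residual graph, reachable from Plant: {Plant, Bus3}.
Min-cut edges: Plant→Bus2 (4), Bus3→Sub1 (6), Bus3→Bus4 (3); capacity 4 + 6 + 3 = 13.
This cut is saturated, so no flow can exceed 13.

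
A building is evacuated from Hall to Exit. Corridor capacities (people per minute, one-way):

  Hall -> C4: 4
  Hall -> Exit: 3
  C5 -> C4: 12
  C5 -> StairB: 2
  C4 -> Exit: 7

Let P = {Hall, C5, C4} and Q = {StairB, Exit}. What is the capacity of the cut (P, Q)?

Edges leaving {Hall, C5, C4}: Hall→Exit (3), C5→StairB (2), C4→Exit (7).
Cut capacity = 3 + 2 + 7 = 12.

12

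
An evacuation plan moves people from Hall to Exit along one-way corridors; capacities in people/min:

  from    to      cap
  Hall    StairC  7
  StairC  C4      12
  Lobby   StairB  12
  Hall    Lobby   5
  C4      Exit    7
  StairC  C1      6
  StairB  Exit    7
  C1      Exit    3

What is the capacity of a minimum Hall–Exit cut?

Augment Hall→Lobby→StairB→Exit: bottleneck 5, flow now 5.
Augment Hall→StairC→C1→Exit: bottleneck 3, flow now 8.
Augment Hall→StairC→C4→Exit: bottleneck 4, flow now 12.
No augmenting path remains; maximum flow = 12.
By max-flow min-cut, the minimum cut capacity equals the max flow.
In the residual graph, reachable from Hall: {Hall}.
Min-cut edges: Hall→Lobby (5), Hall→StairC (7); capacity 5 + 7 = 12.

12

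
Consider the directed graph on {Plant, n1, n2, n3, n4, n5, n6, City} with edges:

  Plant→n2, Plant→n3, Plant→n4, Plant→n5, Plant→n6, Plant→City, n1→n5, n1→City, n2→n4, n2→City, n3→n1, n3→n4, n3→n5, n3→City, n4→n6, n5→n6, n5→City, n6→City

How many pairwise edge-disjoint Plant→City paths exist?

5

Assign every edge capacity 1; by Menger, the answer equals the max flow.
Path Plant→City (+1); total 1.
Path Plant→n2→City (+1); total 2.
Path Plant→n3→City (+1); total 3.
Path Plant→n5→City (+1); total 4.
Path Plant→n6→City (+1); total 5.
No residual Plant→City path; max flow = 5.
Certifying cut of size 5: {Plant→City, Plant→n2, Plant→n3, Plant→n5, n6→City}.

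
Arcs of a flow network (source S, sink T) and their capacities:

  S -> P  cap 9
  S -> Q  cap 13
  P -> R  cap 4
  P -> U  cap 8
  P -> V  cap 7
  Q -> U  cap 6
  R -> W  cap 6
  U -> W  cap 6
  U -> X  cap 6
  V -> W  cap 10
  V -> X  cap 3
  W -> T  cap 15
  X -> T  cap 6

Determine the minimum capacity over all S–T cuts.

Augment S→P→R→W→T: bottleneck 4, flow now 4.
Augment S→P→U→W→T: bottleneck 5, flow now 9.
Augment S→Q→U→W→T: bottleneck 1, flow now 10.
Augment S→Q→U→X→T: bottleneck 5, flow now 15.
No augmenting path remains; maximum flow = 15.
By max-flow min-cut, the minimum cut capacity equals the max flow.
In the residual graph, reachable from S: {S, Q}.
Min-cut edges: S→P (9), Q→U (6); capacity 9 + 6 = 15.

15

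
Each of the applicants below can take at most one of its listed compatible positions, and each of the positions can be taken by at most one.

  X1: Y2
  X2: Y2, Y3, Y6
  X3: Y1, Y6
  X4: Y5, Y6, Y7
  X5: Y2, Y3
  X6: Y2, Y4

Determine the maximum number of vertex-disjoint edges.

Unit-capacity flow: source→left, listed edges, right→sink; max matching = max flow.
Augmenting path X1→Y2 (+1); matched 1.
Augmenting path X2→Y3 (+1); matched 2.
Augmenting path X3→Y1 (+1); matched 3.
Augmenting path X4→Y5 (+1); matched 4.
Augmenting path X6→Y4 (+1); matched 5.
Augmenting path X5→Y3→X2→Y6 (+1); matched 6.
No augmenting path remains; maximum matching = 6.
König certificate: {X1, X2, X3, X4, X5, X6} is a vertex cover of size 6 (every listed pair touches it), so no matching can be larger.

6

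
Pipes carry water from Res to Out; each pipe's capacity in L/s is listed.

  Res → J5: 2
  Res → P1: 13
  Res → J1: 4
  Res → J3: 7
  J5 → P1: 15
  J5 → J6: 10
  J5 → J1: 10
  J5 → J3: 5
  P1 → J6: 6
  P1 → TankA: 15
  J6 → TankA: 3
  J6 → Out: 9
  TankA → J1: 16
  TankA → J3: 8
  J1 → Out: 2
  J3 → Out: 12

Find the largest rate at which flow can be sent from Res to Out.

22

Augment Res→J1→Out: bottleneck 2, flow now 2.
Augment Res→J3→Out: bottleneck 7, flow now 9.
Augment Res→J5→J6→Out: bottleneck 2, flow now 11.
Augment Res→P1→J6→Out: bottleneck 6, flow now 17.
Augment Res→P1→TankA→J3→Out: bottleneck 5, flow now 22.
No augmenting path remains; maximum flow = 22.
In the residual graph, reachable from Res: {Res, P1, TankA, J1, J3}.
Min-cut edges: Res→J5 (2), P1→J6 (6), J1→Out (2), J3→Out (12); capacity 2 + 6 + 2 + 12 = 22.
This cut is saturated, so no flow can exceed 22.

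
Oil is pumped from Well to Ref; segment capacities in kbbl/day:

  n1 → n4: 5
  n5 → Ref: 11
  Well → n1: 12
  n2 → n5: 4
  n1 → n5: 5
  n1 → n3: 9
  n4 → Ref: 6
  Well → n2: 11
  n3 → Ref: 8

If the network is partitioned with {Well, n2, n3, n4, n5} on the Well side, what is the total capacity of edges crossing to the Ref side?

Edges leaving {Well, n2, n3, n4, n5}: Well→n1 (12), n3→Ref (8), n4→Ref (6), n5→Ref (11).
Cut capacity = 12 + 8 + 6 + 11 = 37.

37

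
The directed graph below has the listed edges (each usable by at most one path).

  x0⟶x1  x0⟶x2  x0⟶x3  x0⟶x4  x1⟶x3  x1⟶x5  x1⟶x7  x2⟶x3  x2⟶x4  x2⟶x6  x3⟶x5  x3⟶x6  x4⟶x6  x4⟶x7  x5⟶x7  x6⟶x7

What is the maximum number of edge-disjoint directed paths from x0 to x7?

Assign every edge capacity 1; by Menger, the answer equals the max flow.
Path x0→x1→x7 (+1); total 1.
Path x0→x4→x7 (+1); total 2.
Path x0→x2→x6→x7 (+1); total 3.
Path x0→x3→x5→x7 (+1); total 4.
No residual x0→x7 path; max flow = 4.
Certifying cut of size 4: {x0→x1, x0→x2, x0→x3, x0→x4}.

4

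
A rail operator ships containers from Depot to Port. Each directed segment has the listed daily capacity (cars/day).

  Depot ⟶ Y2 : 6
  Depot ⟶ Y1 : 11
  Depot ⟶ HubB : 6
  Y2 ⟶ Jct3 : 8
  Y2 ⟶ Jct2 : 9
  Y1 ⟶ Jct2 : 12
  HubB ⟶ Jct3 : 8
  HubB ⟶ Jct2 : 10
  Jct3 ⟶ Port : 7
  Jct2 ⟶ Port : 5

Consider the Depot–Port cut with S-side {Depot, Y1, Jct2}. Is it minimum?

Given cut capacity: 6 + 6 + 5 = 17.
Augment Depot→Y2→Jct3→Port: bottleneck 6, flow now 6.
Augment Depot→Y1→Jct2→Port: bottleneck 5, flow now 11.
Augment Depot→HubB→Jct3→Port: bottleneck 1, flow now 12.
No augmenting path remains; maximum flow = 12.
In the residual graph, reachable from Depot: {Depot, Y2, Y1, HubB, Jct3, Jct2}.
Min-cut edges: Jct3→Port (7), Jct2→Port (5); capacity 7 + 5 = 12.
Cut capacity 17 exceeds the max flow 12, so it is not minimum.

No — its capacity is 17, but the minimum cut has capacity 12.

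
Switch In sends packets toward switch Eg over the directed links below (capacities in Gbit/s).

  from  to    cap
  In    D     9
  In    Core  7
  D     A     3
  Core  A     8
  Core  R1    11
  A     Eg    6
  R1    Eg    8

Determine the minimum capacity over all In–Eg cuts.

10

Augment In→D→A→Eg: bottleneck 3, flow now 3.
Augment In→Core→A→Eg: bottleneck 3, flow now 6.
Augment In→Core→R1→Eg: bottleneck 4, flow now 10.
No augmenting path remains; maximum flow = 10.
By max-flow min-cut, the minimum cut capacity equals the max flow.
In the residual graph, reachable from In: {In, D}.
Min-cut edges: In→Core (7), D→A (3); capacity 7 + 3 = 10.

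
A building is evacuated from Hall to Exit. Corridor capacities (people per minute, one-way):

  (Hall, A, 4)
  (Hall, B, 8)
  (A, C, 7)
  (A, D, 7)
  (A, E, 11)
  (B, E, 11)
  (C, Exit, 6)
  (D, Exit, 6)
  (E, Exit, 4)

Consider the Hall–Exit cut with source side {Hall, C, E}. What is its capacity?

Edges leaving {Hall, C, E}: Hall→A (4), Hall→B (8), C→Exit (6), E→Exit (4).
Cut capacity = 4 + 8 + 6 + 4 = 22.

22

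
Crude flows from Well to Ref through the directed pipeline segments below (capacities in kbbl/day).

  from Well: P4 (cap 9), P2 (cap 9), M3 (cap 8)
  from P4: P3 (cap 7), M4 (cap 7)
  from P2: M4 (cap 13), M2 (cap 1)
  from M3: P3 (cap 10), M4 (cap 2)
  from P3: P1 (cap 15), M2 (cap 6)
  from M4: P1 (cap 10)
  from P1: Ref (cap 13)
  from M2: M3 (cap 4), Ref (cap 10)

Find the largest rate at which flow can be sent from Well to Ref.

Augment Well→P2→M2→Ref: bottleneck 1, flow now 1.
Augment Well→P4→P3→P1→Ref: bottleneck 7, flow now 8.
Augment Well→P4→M4→P1→Ref: bottleneck 2, flow now 10.
Augment Well→P2→M4→P1→Ref: bottleneck 4, flow now 14.
Augment Well→M3→P3→M2→Ref: bottleneck 6, flow now 20.
No augmenting path remains; maximum flow = 20.
In the residual graph, reachable from Well: {Well, P4, P2, M3, P3, M4, P1}.
Min-cut edges: P2→M2 (1), P3→M2 (6), P1→Ref (13); capacity 1 + 6 + 13 = 20.
This cut is saturated, so no flow can exceed 20.

20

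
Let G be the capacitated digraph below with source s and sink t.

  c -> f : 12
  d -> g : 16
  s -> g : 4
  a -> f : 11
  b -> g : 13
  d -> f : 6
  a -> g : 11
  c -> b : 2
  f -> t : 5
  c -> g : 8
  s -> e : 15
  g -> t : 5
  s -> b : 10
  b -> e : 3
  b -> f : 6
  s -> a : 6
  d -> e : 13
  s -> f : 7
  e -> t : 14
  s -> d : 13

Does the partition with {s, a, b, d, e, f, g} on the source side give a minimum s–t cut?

Yes — it is a minimum cut (capacity 24).

Given cut capacity: 14 + 5 + 5 = 24.
Augment s→e→t: bottleneck 14, flow now 14.
Augment s→f→t: bottleneck 5, flow now 19.
Augment s→g→t: bottleneck 4, flow now 23.
Augment s→a→g→t: bottleneck 1, flow now 24.
No augmenting path remains; maximum flow = 24.
Cut capacity 24 equals the max flow, so it is a minimum cut.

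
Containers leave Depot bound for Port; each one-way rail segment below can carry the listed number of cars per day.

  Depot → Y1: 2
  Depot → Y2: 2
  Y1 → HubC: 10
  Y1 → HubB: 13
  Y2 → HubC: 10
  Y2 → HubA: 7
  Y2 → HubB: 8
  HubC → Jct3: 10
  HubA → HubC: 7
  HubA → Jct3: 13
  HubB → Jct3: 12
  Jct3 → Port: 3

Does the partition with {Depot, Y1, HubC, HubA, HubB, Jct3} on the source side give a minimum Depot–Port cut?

No — its capacity is 5, but the minimum cut has capacity 3.

Given cut capacity: 2 + 3 = 5.
Augment Depot→Y1→HubC→Jct3→Port: bottleneck 2, flow now 2.
Augment Depot→Y2→HubC→Jct3→Port: bottleneck 1, flow now 3.
No augmenting path remains; maximum flow = 3.
In the residual graph, reachable from Depot: {Depot, Y1, Y2, HubC, HubA, HubB, Jct3}.
Min-cut edges: Jct3→Port (3); capacity 3 = 3.
Cut capacity 5 exceeds the max flow 3, so it is not minimum.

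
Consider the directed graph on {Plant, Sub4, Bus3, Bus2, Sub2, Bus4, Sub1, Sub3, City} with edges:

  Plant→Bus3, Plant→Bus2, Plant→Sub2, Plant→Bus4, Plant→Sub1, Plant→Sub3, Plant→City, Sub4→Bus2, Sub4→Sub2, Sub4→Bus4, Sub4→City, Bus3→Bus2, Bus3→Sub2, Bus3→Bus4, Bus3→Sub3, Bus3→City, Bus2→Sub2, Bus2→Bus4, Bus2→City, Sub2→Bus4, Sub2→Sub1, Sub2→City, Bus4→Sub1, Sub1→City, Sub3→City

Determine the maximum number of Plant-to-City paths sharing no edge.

Assign every edge capacity 1; by Menger, the answer equals the max flow.
Path Plant→City (+1); total 1.
Path Plant→Bus3→City (+1); total 2.
Path Plant→Bus2→City (+1); total 3.
Path Plant→Sub2→City (+1); total 4.
Path Plant→Sub1→City (+1); total 5.
Path Plant→Sub3→City (+1); total 6.
No residual Plant→City path; max flow = 6.
Certifying cut of size 6: {Plant→Bus2, Plant→Bus3, Plant→City, Plant→Sub2, Plant→Sub3, Sub1→City}.

6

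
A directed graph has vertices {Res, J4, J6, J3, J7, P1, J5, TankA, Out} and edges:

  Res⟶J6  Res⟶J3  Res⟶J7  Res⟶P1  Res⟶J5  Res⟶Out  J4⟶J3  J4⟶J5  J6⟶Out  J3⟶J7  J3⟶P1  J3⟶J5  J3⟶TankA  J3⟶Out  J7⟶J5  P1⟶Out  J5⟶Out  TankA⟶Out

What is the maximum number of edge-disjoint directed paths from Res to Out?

5

Assign every edge capacity 1; by Menger, the answer equals the max flow.
Path Res→Out (+1); total 1.
Path Res→J6→Out (+1); total 2.
Path Res→J3→Out (+1); total 3.
Path Res→P1→Out (+1); total 4.
Path Res→J5→Out (+1); total 5.
No residual Res→Out path; max flow = 5.
Certifying cut of size 5: {J5→Out, Res→J3, Res→J6, Res→Out, Res→P1}.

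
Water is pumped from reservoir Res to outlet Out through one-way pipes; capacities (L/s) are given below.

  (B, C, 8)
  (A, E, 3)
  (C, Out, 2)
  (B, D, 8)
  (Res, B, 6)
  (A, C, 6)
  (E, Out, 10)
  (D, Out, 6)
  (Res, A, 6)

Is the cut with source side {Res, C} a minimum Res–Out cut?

No — its capacity is 14, but the minimum cut has capacity 11.

Given cut capacity: 6 + 6 + 2 = 14.
Augment Res→A→C→Out: bottleneck 2, flow now 2.
Augment Res→A→E→Out: bottleneck 3, flow now 5.
Augment Res→B→D→Out: bottleneck 6, flow now 11.
No augmenting path remains; maximum flow = 11.
In the residual graph, reachable from Res: {Res, A, C}.
Min-cut edges: Res→B (6), A→E (3), C→Out (2); capacity 6 + 3 + 2 = 11.
Cut capacity 14 exceeds the max flow 11, so it is not minimum.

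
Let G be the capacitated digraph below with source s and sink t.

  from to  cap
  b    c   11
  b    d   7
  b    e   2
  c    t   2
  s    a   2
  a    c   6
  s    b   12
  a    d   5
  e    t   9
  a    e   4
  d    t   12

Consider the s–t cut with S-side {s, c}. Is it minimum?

No — its capacity is 16, but the minimum cut has capacity 13.

Given cut capacity: 2 + 12 + 2 = 16.
Augment s→a→c→t: bottleneck 2, flow now 2.
Augment s→b→d→t: bottleneck 7, flow now 9.
Augment s→b→e→t: bottleneck 2, flow now 11.
Augment s→b→c→a→d→t: bottleneck 2, flow now 13. (uses reverse residual edge)
No augmenting path remains; maximum flow = 13.
In the residual graph, reachable from s: {s, b, c}.
Min-cut edges: s→a (2), b→d (7), b→e (2), c→t (2); capacity 2 + 7 + 2 + 2 = 13.
Cut capacity 16 exceeds the max flow 13, so it is not minimum.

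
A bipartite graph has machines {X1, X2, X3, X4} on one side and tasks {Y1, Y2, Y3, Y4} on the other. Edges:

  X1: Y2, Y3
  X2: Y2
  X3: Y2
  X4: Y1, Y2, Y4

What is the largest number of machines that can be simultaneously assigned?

Unit-capacity flow: source→left, listed edges, right→sink; max matching = max flow.
Augmenting path X1→Y2 (+1); matched 1.
Augmenting path X4→Y1 (+1); matched 2.
Augmenting path X2→Y2→X1→Y3 (+1); matched 3.
No augmenting path remains; maximum matching = 3.
König certificate: {X1, X4, Y2} is a vertex cover of size 3 (every listed pair touches it), so no matching can be larger.

3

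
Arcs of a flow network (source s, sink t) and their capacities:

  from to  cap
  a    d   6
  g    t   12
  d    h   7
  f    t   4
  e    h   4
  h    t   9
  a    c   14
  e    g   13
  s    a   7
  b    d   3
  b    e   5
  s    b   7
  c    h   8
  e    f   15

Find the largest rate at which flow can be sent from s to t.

Augment s→a→c→h→t: bottleneck 7, flow now 7.
Augment s→b→d→h→t: bottleneck 2, flow now 9.
Augment s→b→e→f→t: bottleneck 4, flow now 13.
Augment s→b→e→g→t: bottleneck 1, flow now 14.
No augmenting path remains; maximum flow = 14.
In the residual graph, reachable from s: {s}.
Min-cut edges: s→a (7), s→b (7); capacity 7 + 7 = 14.
This cut is saturated, so no flow can exceed 14.

14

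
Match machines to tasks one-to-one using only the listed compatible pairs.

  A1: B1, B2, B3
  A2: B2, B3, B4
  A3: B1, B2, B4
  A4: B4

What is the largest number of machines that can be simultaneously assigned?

Unit-capacity flow: source→left, listed edges, right→sink; max matching = max flow.
Augmenting path A1→B1 (+1); matched 1.
Augmenting path A2→B2 (+1); matched 2.
Augmenting path A3→B4 (+1); matched 3.
Augmenting path A4→B4→A3→B1→A1→B3 (+1); matched 4.
No augmenting path remains; maximum matching = 4.
König certificate: {A1, A2, A3, A4} is a vertex cover of size 4 (every listed pair touches it), so no matching can be larger.

4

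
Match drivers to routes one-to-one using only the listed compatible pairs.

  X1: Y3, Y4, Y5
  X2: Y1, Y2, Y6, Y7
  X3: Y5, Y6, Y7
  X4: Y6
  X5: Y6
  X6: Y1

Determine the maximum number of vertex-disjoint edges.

Unit-capacity flow: source→left, listed edges, right→sink; max matching = max flow.
Augmenting path X1→Y3 (+1); matched 1.
Augmenting path X2→Y1 (+1); matched 2.
Augmenting path X3→Y5 (+1); matched 3.
Augmenting path X4→Y6 (+1); matched 4.
Augmenting path X6→Y1→X2→Y2 (+1); matched 5.
No augmenting path remains; maximum matching = 5.
König certificate: {X1, X2, X3, X6, Y6} is a vertex cover of size 5 (every listed pair touches it), so no matching can be larger.

5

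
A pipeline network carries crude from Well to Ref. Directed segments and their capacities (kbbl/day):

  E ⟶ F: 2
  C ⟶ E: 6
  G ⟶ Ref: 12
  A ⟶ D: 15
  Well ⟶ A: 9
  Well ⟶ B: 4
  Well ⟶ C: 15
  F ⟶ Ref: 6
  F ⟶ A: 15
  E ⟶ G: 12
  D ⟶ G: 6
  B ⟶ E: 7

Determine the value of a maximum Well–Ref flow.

Augment Well→A→D→G→Ref: bottleneck 6, flow now 6.
Augment Well→B→E→F→Ref: bottleneck 2, flow now 8.
Augment Well→B→E→G→Ref: bottleneck 2, flow now 10.
Augment Well→C→E→G→Ref: bottleneck 4, flow now 14.
No augmenting path remains; maximum flow = 14.
In the residual graph, reachable from Well: {Well, A, B, C, D, E, G}.
Min-cut edges: E→F (2), G→Ref (12); capacity 2 + 12 = 14.
This cut is saturated, so no flow can exceed 14.

14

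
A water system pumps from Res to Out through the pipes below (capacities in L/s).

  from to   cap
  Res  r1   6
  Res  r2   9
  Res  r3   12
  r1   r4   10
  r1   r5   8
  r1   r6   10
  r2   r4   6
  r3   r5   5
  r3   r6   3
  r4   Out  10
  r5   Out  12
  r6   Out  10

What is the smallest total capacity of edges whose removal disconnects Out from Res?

20

Augment Res→r1→r4→Out: bottleneck 6, flow now 6.
Augment Res→r2→r4→Out: bottleneck 4, flow now 10.
Augment Res→r3→r5→Out: bottleneck 5, flow now 15.
Augment Res→r3→r6→Out: bottleneck 3, flow now 18.
Augment Res→r2→r4→r1→r5→Out: bottleneck 2, flow now 20. (uses reverse residual edge)
No augmenting path remains; maximum flow = 20.
By max-flow min-cut, the minimum cut capacity equals the max flow.
In the residual graph, reachable from Res: {Res, r2, r3}.
Min-cut edges: Res→r1 (6), r2→r4 (6), r3→r5 (5), r3→r6 (3); capacity 6 + 6 + 5 + 3 = 20.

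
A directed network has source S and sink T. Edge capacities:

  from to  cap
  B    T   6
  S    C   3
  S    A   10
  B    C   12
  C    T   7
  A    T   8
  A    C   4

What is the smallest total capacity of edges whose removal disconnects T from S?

13

Augment S→A→T: bottleneck 8, flow now 8.
Augment S→C→T: bottleneck 3, flow now 11.
Augment S→A→C→T: bottleneck 2, flow now 13.
No augmenting path remains; maximum flow = 13.
By max-flow min-cut, the minimum cut capacity equals the max flow.
In the residual graph, reachable from S: {S}.
Min-cut edges: S→A (10), S→C (3); capacity 10 + 3 = 13.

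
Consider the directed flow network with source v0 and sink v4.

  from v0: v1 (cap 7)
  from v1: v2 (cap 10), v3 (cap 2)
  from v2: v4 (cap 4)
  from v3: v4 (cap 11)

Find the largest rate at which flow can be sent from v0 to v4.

Augment v0→v1→v2→v4: bottleneck 4, flow now 4.
Augment v0→v1→v3→v4: bottleneck 2, flow now 6.
No augmenting path remains; maximum flow = 6.
In the residual graph, reachable from v0: {v0, v1, v2}.
Min-cut edges: v1→v3 (2), v2→v4 (4); capacity 2 + 4 = 6.
This cut is saturated, so no flow can exceed 6.

6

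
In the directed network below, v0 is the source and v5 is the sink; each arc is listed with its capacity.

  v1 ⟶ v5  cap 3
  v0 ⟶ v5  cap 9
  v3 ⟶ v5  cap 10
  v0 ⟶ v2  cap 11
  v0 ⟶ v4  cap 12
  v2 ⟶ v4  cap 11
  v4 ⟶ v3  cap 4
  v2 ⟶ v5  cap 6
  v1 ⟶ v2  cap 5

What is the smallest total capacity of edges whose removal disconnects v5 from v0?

Augment v0→v5: bottleneck 9, flow now 9.
Augment v0→v2→v5: bottleneck 6, flow now 15.
Augment v0→v4→v3→v5: bottleneck 4, flow now 19.
No augmenting path remains; maximum flow = 19.
By max-flow min-cut, the minimum cut capacity equals the max flow.
In the residual graph, reachable from v0: {v0, v2, v4}.
Min-cut edges: v0→v5 (9), v2→v5 (6), v4→v3 (4); capacity 9 + 6 + 4 = 19.

19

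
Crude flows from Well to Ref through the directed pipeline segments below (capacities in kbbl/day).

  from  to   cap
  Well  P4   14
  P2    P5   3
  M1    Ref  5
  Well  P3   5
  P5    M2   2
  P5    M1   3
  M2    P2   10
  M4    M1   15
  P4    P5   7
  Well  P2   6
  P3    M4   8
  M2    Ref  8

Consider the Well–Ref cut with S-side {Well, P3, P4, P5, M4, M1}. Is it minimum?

No — its capacity is 13, but the minimum cut has capacity 7.

Given cut capacity: 6 + 2 + 5 = 13.
Augment Well→P2→P5→M1→Ref: bottleneck 3, flow now 3.
Augment Well→P3→M4→M1→Ref: bottleneck 2, flow now 5.
Augment Well→P4→P5→M2→Ref: bottleneck 2, flow now 7.
No augmenting path remains; maximum flow = 7.
In the residual graph, reachable from Well: {Well, P2, P3, P4, P5, M4, M1}.
Min-cut edges: P5→M2 (2), M1→Ref (5); capacity 2 + 5 = 7.
Cut capacity 13 exceeds the max flow 7, so it is not minimum.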